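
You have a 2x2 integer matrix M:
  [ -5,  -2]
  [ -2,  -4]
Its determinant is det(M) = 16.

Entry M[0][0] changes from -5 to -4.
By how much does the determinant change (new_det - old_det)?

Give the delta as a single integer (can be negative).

Cofactor C_00 = -4
Entry delta = -4 - -5 = 1
Det delta = entry_delta * cofactor = 1 * -4 = -4

Answer: -4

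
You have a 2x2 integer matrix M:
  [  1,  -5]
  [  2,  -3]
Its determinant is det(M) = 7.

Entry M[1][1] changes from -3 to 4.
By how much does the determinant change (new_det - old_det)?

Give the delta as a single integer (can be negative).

Cofactor C_11 = 1
Entry delta = 4 - -3 = 7
Det delta = entry_delta * cofactor = 7 * 1 = 7

Answer: 7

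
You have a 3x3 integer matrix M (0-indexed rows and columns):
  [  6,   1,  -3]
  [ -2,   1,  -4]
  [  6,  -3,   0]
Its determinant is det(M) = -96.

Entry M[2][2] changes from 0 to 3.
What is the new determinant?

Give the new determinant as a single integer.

Answer: -72

Derivation:
det is linear in row 2: changing M[2][2] by delta changes det by delta * cofactor(2,2).
Cofactor C_22 = (-1)^(2+2) * minor(2,2) = 8
Entry delta = 3 - 0 = 3
Det delta = 3 * 8 = 24
New det = -96 + 24 = -72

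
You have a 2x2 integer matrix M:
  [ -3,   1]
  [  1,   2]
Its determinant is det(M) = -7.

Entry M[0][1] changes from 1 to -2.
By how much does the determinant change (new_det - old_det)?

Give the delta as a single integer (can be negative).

Cofactor C_01 = -1
Entry delta = -2 - 1 = -3
Det delta = entry_delta * cofactor = -3 * -1 = 3

Answer: 3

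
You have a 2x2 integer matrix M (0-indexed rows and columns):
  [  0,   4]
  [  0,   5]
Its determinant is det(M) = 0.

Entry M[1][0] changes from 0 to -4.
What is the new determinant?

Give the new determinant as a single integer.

Answer: 16

Derivation:
det is linear in row 1: changing M[1][0] by delta changes det by delta * cofactor(1,0).
Cofactor C_10 = (-1)^(1+0) * minor(1,0) = -4
Entry delta = -4 - 0 = -4
Det delta = -4 * -4 = 16
New det = 0 + 16 = 16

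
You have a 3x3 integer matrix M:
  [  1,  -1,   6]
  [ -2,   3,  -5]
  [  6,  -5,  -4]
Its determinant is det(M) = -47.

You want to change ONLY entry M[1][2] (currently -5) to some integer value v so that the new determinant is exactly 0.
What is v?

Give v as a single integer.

det is linear in entry M[1][2]: det = old_det + (v - -5) * C_12
Cofactor C_12 = -1
Want det = 0: -47 + (v - -5) * -1 = 0
  (v - -5) = 47 / -1 = -47
  v = -5 + (-47) = -52

Answer: -52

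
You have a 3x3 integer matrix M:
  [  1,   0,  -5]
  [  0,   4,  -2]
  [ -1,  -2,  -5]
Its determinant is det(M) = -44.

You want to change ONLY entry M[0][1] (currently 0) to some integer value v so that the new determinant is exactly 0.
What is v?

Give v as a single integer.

det is linear in entry M[0][1]: det = old_det + (v - 0) * C_01
Cofactor C_01 = 2
Want det = 0: -44 + (v - 0) * 2 = 0
  (v - 0) = 44 / 2 = 22
  v = 0 + (22) = 22

Answer: 22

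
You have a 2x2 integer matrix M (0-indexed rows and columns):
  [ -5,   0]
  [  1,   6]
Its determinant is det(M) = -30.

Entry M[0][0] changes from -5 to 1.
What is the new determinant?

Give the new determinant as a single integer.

det is linear in row 0: changing M[0][0] by delta changes det by delta * cofactor(0,0).
Cofactor C_00 = (-1)^(0+0) * minor(0,0) = 6
Entry delta = 1 - -5 = 6
Det delta = 6 * 6 = 36
New det = -30 + 36 = 6

Answer: 6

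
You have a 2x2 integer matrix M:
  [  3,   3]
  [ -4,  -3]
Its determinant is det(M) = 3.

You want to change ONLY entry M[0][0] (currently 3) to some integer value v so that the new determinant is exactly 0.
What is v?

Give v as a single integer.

det is linear in entry M[0][0]: det = old_det + (v - 3) * C_00
Cofactor C_00 = -3
Want det = 0: 3 + (v - 3) * -3 = 0
  (v - 3) = -3 / -3 = 1
  v = 3 + (1) = 4

Answer: 4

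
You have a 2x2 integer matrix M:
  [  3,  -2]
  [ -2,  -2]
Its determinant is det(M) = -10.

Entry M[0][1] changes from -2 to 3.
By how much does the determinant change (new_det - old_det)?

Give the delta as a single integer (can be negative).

Cofactor C_01 = 2
Entry delta = 3 - -2 = 5
Det delta = entry_delta * cofactor = 5 * 2 = 10

Answer: 10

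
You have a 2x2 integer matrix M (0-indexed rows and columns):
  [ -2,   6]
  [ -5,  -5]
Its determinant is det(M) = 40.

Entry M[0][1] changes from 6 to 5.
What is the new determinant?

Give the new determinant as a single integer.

det is linear in row 0: changing M[0][1] by delta changes det by delta * cofactor(0,1).
Cofactor C_01 = (-1)^(0+1) * minor(0,1) = 5
Entry delta = 5 - 6 = -1
Det delta = -1 * 5 = -5
New det = 40 + -5 = 35

Answer: 35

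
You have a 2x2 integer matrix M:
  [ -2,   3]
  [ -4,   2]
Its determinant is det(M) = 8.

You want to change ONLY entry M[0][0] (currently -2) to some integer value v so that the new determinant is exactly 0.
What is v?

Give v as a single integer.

det is linear in entry M[0][0]: det = old_det + (v - -2) * C_00
Cofactor C_00 = 2
Want det = 0: 8 + (v - -2) * 2 = 0
  (v - -2) = -8 / 2 = -4
  v = -2 + (-4) = -6

Answer: -6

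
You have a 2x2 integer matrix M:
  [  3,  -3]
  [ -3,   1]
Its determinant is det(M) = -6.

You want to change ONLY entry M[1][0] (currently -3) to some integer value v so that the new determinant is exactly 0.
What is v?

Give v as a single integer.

det is linear in entry M[1][0]: det = old_det + (v - -3) * C_10
Cofactor C_10 = 3
Want det = 0: -6 + (v - -3) * 3 = 0
  (v - -3) = 6 / 3 = 2
  v = -3 + (2) = -1

Answer: -1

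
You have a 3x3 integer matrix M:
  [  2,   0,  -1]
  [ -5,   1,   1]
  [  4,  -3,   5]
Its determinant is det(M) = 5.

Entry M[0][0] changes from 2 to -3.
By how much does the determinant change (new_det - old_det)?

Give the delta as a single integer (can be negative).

Answer: -40

Derivation:
Cofactor C_00 = 8
Entry delta = -3 - 2 = -5
Det delta = entry_delta * cofactor = -5 * 8 = -40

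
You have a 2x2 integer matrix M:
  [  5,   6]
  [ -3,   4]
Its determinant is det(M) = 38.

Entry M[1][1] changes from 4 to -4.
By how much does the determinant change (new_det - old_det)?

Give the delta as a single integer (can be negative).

Answer: -40

Derivation:
Cofactor C_11 = 5
Entry delta = -4 - 4 = -8
Det delta = entry_delta * cofactor = -8 * 5 = -40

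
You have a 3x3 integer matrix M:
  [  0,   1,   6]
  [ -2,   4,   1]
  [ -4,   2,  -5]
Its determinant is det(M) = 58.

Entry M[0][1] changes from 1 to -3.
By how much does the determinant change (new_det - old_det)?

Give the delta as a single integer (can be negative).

Answer: 56

Derivation:
Cofactor C_01 = -14
Entry delta = -3 - 1 = -4
Det delta = entry_delta * cofactor = -4 * -14 = 56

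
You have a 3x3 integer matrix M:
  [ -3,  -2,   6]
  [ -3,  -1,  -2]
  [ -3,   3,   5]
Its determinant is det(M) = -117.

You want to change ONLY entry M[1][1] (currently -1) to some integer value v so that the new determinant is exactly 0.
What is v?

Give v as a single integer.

det is linear in entry M[1][1]: det = old_det + (v - -1) * C_11
Cofactor C_11 = 3
Want det = 0: -117 + (v - -1) * 3 = 0
  (v - -1) = 117 / 3 = 39
  v = -1 + (39) = 38

Answer: 38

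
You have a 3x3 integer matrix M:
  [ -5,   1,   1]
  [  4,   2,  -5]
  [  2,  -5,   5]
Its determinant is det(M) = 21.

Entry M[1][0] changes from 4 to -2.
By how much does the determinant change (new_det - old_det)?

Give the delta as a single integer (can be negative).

Answer: 60

Derivation:
Cofactor C_10 = -10
Entry delta = -2 - 4 = -6
Det delta = entry_delta * cofactor = -6 * -10 = 60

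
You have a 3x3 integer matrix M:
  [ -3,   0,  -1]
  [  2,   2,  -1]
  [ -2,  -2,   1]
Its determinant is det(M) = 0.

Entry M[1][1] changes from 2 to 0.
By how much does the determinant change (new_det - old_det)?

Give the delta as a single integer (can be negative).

Answer: 10

Derivation:
Cofactor C_11 = -5
Entry delta = 0 - 2 = -2
Det delta = entry_delta * cofactor = -2 * -5 = 10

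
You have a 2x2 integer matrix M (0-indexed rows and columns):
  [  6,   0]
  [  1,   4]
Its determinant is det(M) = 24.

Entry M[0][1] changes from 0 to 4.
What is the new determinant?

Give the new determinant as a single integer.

Answer: 20

Derivation:
det is linear in row 0: changing M[0][1] by delta changes det by delta * cofactor(0,1).
Cofactor C_01 = (-1)^(0+1) * minor(0,1) = -1
Entry delta = 4 - 0 = 4
Det delta = 4 * -1 = -4
New det = 24 + -4 = 20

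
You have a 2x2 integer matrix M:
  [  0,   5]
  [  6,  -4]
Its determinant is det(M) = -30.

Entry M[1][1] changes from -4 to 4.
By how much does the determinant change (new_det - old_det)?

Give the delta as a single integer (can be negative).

Cofactor C_11 = 0
Entry delta = 4 - -4 = 8
Det delta = entry_delta * cofactor = 8 * 0 = 0

Answer: 0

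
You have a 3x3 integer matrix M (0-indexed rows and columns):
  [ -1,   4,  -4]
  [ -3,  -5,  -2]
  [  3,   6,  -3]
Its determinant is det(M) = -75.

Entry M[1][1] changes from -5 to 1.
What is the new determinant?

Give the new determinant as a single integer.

det is linear in row 1: changing M[1][1] by delta changes det by delta * cofactor(1,1).
Cofactor C_11 = (-1)^(1+1) * minor(1,1) = 15
Entry delta = 1 - -5 = 6
Det delta = 6 * 15 = 90
New det = -75 + 90 = 15

Answer: 15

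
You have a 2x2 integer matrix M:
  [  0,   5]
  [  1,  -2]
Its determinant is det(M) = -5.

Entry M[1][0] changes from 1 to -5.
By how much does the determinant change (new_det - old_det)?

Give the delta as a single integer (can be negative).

Answer: 30

Derivation:
Cofactor C_10 = -5
Entry delta = -5 - 1 = -6
Det delta = entry_delta * cofactor = -6 * -5 = 30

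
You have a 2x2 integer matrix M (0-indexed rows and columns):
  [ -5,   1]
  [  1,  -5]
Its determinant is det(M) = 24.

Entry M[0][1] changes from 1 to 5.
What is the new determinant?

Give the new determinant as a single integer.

det is linear in row 0: changing M[0][1] by delta changes det by delta * cofactor(0,1).
Cofactor C_01 = (-1)^(0+1) * minor(0,1) = -1
Entry delta = 5 - 1 = 4
Det delta = 4 * -1 = -4
New det = 24 + -4 = 20

Answer: 20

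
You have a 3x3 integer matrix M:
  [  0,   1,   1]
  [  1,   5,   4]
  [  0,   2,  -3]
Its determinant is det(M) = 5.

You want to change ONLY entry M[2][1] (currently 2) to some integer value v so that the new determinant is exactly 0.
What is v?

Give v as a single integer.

Answer: -3

Derivation:
det is linear in entry M[2][1]: det = old_det + (v - 2) * C_21
Cofactor C_21 = 1
Want det = 0: 5 + (v - 2) * 1 = 0
  (v - 2) = -5 / 1 = -5
  v = 2 + (-5) = -3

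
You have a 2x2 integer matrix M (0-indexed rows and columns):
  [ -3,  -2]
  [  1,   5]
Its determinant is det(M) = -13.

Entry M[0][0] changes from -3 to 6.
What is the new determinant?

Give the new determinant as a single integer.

Answer: 32

Derivation:
det is linear in row 0: changing M[0][0] by delta changes det by delta * cofactor(0,0).
Cofactor C_00 = (-1)^(0+0) * minor(0,0) = 5
Entry delta = 6 - -3 = 9
Det delta = 9 * 5 = 45
New det = -13 + 45 = 32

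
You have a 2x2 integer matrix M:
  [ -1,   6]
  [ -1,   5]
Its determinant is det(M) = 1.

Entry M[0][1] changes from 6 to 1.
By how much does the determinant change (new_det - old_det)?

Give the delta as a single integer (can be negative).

Answer: -5

Derivation:
Cofactor C_01 = 1
Entry delta = 1 - 6 = -5
Det delta = entry_delta * cofactor = -5 * 1 = -5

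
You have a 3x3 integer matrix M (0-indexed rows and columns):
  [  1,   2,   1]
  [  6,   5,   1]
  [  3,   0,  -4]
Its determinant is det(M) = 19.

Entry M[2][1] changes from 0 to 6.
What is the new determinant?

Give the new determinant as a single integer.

Answer: 49

Derivation:
det is linear in row 2: changing M[2][1] by delta changes det by delta * cofactor(2,1).
Cofactor C_21 = (-1)^(2+1) * minor(2,1) = 5
Entry delta = 6 - 0 = 6
Det delta = 6 * 5 = 30
New det = 19 + 30 = 49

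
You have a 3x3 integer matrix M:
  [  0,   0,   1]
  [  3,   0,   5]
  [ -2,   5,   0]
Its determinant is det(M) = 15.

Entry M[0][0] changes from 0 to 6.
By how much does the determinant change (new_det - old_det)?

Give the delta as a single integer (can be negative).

Answer: -150

Derivation:
Cofactor C_00 = -25
Entry delta = 6 - 0 = 6
Det delta = entry_delta * cofactor = 6 * -25 = -150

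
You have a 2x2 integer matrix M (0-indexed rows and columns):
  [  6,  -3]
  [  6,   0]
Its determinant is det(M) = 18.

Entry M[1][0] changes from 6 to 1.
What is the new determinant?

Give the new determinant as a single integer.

Answer: 3

Derivation:
det is linear in row 1: changing M[1][0] by delta changes det by delta * cofactor(1,0).
Cofactor C_10 = (-1)^(1+0) * minor(1,0) = 3
Entry delta = 1 - 6 = -5
Det delta = -5 * 3 = -15
New det = 18 + -15 = 3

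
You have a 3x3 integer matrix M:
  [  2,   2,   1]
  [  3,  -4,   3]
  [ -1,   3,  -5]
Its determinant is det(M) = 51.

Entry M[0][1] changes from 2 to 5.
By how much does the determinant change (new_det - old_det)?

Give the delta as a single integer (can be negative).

Cofactor C_01 = 12
Entry delta = 5 - 2 = 3
Det delta = entry_delta * cofactor = 3 * 12 = 36

Answer: 36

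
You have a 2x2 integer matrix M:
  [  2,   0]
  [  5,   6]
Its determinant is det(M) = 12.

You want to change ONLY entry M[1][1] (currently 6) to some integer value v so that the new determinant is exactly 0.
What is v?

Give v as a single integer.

Answer: 0

Derivation:
det is linear in entry M[1][1]: det = old_det + (v - 6) * C_11
Cofactor C_11 = 2
Want det = 0: 12 + (v - 6) * 2 = 0
  (v - 6) = -12 / 2 = -6
  v = 6 + (-6) = 0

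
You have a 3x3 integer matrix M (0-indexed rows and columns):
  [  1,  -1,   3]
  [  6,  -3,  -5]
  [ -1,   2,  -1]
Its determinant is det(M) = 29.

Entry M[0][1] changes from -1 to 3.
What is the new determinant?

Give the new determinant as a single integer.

Answer: 73

Derivation:
det is linear in row 0: changing M[0][1] by delta changes det by delta * cofactor(0,1).
Cofactor C_01 = (-1)^(0+1) * minor(0,1) = 11
Entry delta = 3 - -1 = 4
Det delta = 4 * 11 = 44
New det = 29 + 44 = 73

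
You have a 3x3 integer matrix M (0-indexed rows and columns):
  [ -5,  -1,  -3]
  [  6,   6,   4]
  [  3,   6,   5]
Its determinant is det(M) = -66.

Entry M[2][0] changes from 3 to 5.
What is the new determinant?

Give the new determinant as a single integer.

Answer: -38

Derivation:
det is linear in row 2: changing M[2][0] by delta changes det by delta * cofactor(2,0).
Cofactor C_20 = (-1)^(2+0) * minor(2,0) = 14
Entry delta = 5 - 3 = 2
Det delta = 2 * 14 = 28
New det = -66 + 28 = -38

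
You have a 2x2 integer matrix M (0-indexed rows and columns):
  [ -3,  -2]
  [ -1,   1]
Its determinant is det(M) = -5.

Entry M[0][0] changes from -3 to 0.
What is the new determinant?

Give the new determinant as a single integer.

Answer: -2

Derivation:
det is linear in row 0: changing M[0][0] by delta changes det by delta * cofactor(0,0).
Cofactor C_00 = (-1)^(0+0) * minor(0,0) = 1
Entry delta = 0 - -3 = 3
Det delta = 3 * 1 = 3
New det = -5 + 3 = -2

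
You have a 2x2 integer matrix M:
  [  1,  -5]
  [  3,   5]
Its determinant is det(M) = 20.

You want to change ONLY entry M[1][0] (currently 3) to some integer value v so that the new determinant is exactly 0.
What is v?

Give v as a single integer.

Answer: -1

Derivation:
det is linear in entry M[1][0]: det = old_det + (v - 3) * C_10
Cofactor C_10 = 5
Want det = 0: 20 + (v - 3) * 5 = 0
  (v - 3) = -20 / 5 = -4
  v = 3 + (-4) = -1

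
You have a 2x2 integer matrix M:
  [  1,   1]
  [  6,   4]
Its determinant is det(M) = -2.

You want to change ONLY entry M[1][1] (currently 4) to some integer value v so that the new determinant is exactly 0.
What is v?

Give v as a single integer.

Answer: 6

Derivation:
det is linear in entry M[1][1]: det = old_det + (v - 4) * C_11
Cofactor C_11 = 1
Want det = 0: -2 + (v - 4) * 1 = 0
  (v - 4) = 2 / 1 = 2
  v = 4 + (2) = 6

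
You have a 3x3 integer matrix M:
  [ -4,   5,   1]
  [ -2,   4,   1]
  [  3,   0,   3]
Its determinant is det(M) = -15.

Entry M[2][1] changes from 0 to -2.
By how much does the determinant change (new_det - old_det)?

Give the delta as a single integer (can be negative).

Cofactor C_21 = 2
Entry delta = -2 - 0 = -2
Det delta = entry_delta * cofactor = -2 * 2 = -4

Answer: -4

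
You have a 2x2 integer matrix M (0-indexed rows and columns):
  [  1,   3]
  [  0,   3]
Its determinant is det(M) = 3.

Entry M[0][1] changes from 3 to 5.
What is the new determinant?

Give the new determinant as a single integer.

det is linear in row 0: changing M[0][1] by delta changes det by delta * cofactor(0,1).
Cofactor C_01 = (-1)^(0+1) * minor(0,1) = 0
Entry delta = 5 - 3 = 2
Det delta = 2 * 0 = 0
New det = 3 + 0 = 3

Answer: 3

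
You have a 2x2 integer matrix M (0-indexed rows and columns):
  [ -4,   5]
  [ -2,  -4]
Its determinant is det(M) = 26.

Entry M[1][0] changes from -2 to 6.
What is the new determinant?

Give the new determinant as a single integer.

det is linear in row 1: changing M[1][0] by delta changes det by delta * cofactor(1,0).
Cofactor C_10 = (-1)^(1+0) * minor(1,0) = -5
Entry delta = 6 - -2 = 8
Det delta = 8 * -5 = -40
New det = 26 + -40 = -14

Answer: -14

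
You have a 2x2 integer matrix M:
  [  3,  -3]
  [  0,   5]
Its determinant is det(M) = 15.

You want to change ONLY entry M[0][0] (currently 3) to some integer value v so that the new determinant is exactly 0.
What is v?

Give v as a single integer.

Answer: 0

Derivation:
det is linear in entry M[0][0]: det = old_det + (v - 3) * C_00
Cofactor C_00 = 5
Want det = 0: 15 + (v - 3) * 5 = 0
  (v - 3) = -15 / 5 = -3
  v = 3 + (-3) = 0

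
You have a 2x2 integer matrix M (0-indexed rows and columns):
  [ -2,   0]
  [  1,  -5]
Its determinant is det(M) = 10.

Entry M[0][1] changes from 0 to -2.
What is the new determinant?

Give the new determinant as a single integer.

Answer: 12

Derivation:
det is linear in row 0: changing M[0][1] by delta changes det by delta * cofactor(0,1).
Cofactor C_01 = (-1)^(0+1) * minor(0,1) = -1
Entry delta = -2 - 0 = -2
Det delta = -2 * -1 = 2
New det = 10 + 2 = 12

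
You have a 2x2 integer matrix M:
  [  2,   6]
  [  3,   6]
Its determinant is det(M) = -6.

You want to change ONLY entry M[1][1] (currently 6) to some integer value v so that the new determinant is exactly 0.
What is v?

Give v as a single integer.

Answer: 9

Derivation:
det is linear in entry M[1][1]: det = old_det + (v - 6) * C_11
Cofactor C_11 = 2
Want det = 0: -6 + (v - 6) * 2 = 0
  (v - 6) = 6 / 2 = 3
  v = 6 + (3) = 9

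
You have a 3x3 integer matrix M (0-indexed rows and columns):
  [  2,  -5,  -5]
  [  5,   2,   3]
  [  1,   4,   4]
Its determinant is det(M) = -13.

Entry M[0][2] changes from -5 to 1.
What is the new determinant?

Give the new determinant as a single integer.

Answer: 95

Derivation:
det is linear in row 0: changing M[0][2] by delta changes det by delta * cofactor(0,2).
Cofactor C_02 = (-1)^(0+2) * minor(0,2) = 18
Entry delta = 1 - -5 = 6
Det delta = 6 * 18 = 108
New det = -13 + 108 = 95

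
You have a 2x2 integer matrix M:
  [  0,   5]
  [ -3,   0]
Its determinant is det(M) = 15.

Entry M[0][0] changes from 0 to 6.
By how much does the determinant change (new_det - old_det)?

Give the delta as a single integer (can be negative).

Answer: 0

Derivation:
Cofactor C_00 = 0
Entry delta = 6 - 0 = 6
Det delta = entry_delta * cofactor = 6 * 0 = 0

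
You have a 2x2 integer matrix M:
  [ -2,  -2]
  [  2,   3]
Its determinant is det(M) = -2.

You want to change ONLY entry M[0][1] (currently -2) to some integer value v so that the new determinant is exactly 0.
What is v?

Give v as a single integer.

det is linear in entry M[0][1]: det = old_det + (v - -2) * C_01
Cofactor C_01 = -2
Want det = 0: -2 + (v - -2) * -2 = 0
  (v - -2) = 2 / -2 = -1
  v = -2 + (-1) = -3

Answer: -3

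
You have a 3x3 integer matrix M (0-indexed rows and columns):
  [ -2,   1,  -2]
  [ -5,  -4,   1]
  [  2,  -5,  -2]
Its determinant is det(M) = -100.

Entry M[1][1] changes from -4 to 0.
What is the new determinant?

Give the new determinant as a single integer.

Answer: -68

Derivation:
det is linear in row 1: changing M[1][1] by delta changes det by delta * cofactor(1,1).
Cofactor C_11 = (-1)^(1+1) * minor(1,1) = 8
Entry delta = 0 - -4 = 4
Det delta = 4 * 8 = 32
New det = -100 + 32 = -68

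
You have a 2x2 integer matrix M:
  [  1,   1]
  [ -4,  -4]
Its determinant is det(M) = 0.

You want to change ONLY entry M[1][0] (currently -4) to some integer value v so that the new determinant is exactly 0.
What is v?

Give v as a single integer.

det is linear in entry M[1][0]: det = old_det + (v - -4) * C_10
Cofactor C_10 = -1
Want det = 0: 0 + (v - -4) * -1 = 0
  (v - -4) = 0 / -1 = 0
  v = -4 + (0) = -4

Answer: -4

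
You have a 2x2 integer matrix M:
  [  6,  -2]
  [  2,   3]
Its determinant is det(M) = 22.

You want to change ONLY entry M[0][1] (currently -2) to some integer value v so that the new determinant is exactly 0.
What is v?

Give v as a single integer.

Answer: 9

Derivation:
det is linear in entry M[0][1]: det = old_det + (v - -2) * C_01
Cofactor C_01 = -2
Want det = 0: 22 + (v - -2) * -2 = 0
  (v - -2) = -22 / -2 = 11
  v = -2 + (11) = 9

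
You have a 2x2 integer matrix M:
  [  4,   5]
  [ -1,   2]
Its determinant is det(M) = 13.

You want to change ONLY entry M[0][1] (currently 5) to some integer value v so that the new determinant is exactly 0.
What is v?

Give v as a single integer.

Answer: -8

Derivation:
det is linear in entry M[0][1]: det = old_det + (v - 5) * C_01
Cofactor C_01 = 1
Want det = 0: 13 + (v - 5) * 1 = 0
  (v - 5) = -13 / 1 = -13
  v = 5 + (-13) = -8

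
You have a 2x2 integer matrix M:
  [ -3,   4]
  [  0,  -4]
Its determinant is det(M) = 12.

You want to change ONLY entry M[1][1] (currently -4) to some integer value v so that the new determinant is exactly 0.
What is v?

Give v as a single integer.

det is linear in entry M[1][1]: det = old_det + (v - -4) * C_11
Cofactor C_11 = -3
Want det = 0: 12 + (v - -4) * -3 = 0
  (v - -4) = -12 / -3 = 4
  v = -4 + (4) = 0

Answer: 0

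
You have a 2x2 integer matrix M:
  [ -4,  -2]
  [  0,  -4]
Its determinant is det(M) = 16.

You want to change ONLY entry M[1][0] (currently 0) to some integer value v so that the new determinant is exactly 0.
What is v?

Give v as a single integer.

Answer: -8

Derivation:
det is linear in entry M[1][0]: det = old_det + (v - 0) * C_10
Cofactor C_10 = 2
Want det = 0: 16 + (v - 0) * 2 = 0
  (v - 0) = -16 / 2 = -8
  v = 0 + (-8) = -8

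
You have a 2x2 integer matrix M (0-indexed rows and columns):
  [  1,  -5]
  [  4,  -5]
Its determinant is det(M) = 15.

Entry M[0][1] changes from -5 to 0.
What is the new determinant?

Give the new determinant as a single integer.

Answer: -5

Derivation:
det is linear in row 0: changing M[0][1] by delta changes det by delta * cofactor(0,1).
Cofactor C_01 = (-1)^(0+1) * minor(0,1) = -4
Entry delta = 0 - -5 = 5
Det delta = 5 * -4 = -20
New det = 15 + -20 = -5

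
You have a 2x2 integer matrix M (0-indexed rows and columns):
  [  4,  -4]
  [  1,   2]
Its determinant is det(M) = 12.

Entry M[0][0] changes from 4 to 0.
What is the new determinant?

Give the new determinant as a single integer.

det is linear in row 0: changing M[0][0] by delta changes det by delta * cofactor(0,0).
Cofactor C_00 = (-1)^(0+0) * minor(0,0) = 2
Entry delta = 0 - 4 = -4
Det delta = -4 * 2 = -8
New det = 12 + -8 = 4

Answer: 4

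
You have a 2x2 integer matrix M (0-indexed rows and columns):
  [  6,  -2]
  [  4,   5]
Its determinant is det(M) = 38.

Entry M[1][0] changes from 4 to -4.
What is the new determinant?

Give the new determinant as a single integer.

det is linear in row 1: changing M[1][0] by delta changes det by delta * cofactor(1,0).
Cofactor C_10 = (-1)^(1+0) * minor(1,0) = 2
Entry delta = -4 - 4 = -8
Det delta = -8 * 2 = -16
New det = 38 + -16 = 22

Answer: 22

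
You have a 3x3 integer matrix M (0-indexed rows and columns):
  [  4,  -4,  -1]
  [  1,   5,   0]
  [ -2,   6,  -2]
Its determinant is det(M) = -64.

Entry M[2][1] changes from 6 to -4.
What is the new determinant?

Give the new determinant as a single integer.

det is linear in row 2: changing M[2][1] by delta changes det by delta * cofactor(2,1).
Cofactor C_21 = (-1)^(2+1) * minor(2,1) = -1
Entry delta = -4 - 6 = -10
Det delta = -10 * -1 = 10
New det = -64 + 10 = -54

Answer: -54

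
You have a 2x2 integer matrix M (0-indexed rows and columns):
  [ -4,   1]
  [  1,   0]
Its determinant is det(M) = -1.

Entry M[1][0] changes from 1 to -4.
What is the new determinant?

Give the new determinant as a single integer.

det is linear in row 1: changing M[1][0] by delta changes det by delta * cofactor(1,0).
Cofactor C_10 = (-1)^(1+0) * minor(1,0) = -1
Entry delta = -4 - 1 = -5
Det delta = -5 * -1 = 5
New det = -1 + 5 = 4

Answer: 4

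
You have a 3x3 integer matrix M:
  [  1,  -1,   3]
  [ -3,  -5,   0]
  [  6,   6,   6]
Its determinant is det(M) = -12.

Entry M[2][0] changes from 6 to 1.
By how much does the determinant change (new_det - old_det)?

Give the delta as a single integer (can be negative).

Answer: -75

Derivation:
Cofactor C_20 = 15
Entry delta = 1 - 6 = -5
Det delta = entry_delta * cofactor = -5 * 15 = -75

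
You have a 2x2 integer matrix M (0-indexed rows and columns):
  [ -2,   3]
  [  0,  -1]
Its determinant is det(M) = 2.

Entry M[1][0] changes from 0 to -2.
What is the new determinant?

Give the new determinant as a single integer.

det is linear in row 1: changing M[1][0] by delta changes det by delta * cofactor(1,0).
Cofactor C_10 = (-1)^(1+0) * minor(1,0) = -3
Entry delta = -2 - 0 = -2
Det delta = -2 * -3 = 6
New det = 2 + 6 = 8

Answer: 8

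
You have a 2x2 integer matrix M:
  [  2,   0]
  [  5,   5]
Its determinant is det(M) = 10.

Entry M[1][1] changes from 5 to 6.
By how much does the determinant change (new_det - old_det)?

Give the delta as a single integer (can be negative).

Cofactor C_11 = 2
Entry delta = 6 - 5 = 1
Det delta = entry_delta * cofactor = 1 * 2 = 2

Answer: 2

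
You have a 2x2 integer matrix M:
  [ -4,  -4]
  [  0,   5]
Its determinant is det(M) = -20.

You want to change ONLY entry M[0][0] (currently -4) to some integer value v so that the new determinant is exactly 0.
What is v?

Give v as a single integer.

Answer: 0

Derivation:
det is linear in entry M[0][0]: det = old_det + (v - -4) * C_00
Cofactor C_00 = 5
Want det = 0: -20 + (v - -4) * 5 = 0
  (v - -4) = 20 / 5 = 4
  v = -4 + (4) = 0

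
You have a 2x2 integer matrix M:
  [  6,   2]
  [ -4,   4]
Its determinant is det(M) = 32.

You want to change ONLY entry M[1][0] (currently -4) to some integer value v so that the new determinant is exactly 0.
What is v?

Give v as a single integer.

det is linear in entry M[1][0]: det = old_det + (v - -4) * C_10
Cofactor C_10 = -2
Want det = 0: 32 + (v - -4) * -2 = 0
  (v - -4) = -32 / -2 = 16
  v = -4 + (16) = 12

Answer: 12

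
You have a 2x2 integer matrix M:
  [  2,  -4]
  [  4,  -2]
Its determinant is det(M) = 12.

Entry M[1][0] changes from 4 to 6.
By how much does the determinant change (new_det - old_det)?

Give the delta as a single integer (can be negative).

Answer: 8

Derivation:
Cofactor C_10 = 4
Entry delta = 6 - 4 = 2
Det delta = entry_delta * cofactor = 2 * 4 = 8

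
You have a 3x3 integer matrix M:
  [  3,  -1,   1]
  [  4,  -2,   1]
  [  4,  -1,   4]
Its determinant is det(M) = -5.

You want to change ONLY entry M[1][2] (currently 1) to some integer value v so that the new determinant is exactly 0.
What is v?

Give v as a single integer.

det is linear in entry M[1][2]: det = old_det + (v - 1) * C_12
Cofactor C_12 = -1
Want det = 0: -5 + (v - 1) * -1 = 0
  (v - 1) = 5 / -1 = -5
  v = 1 + (-5) = -4

Answer: -4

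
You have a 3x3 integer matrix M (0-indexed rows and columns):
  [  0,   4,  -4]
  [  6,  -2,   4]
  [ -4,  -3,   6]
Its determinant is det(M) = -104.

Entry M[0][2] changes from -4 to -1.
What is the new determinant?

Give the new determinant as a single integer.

Answer: -182

Derivation:
det is linear in row 0: changing M[0][2] by delta changes det by delta * cofactor(0,2).
Cofactor C_02 = (-1)^(0+2) * minor(0,2) = -26
Entry delta = -1 - -4 = 3
Det delta = 3 * -26 = -78
New det = -104 + -78 = -182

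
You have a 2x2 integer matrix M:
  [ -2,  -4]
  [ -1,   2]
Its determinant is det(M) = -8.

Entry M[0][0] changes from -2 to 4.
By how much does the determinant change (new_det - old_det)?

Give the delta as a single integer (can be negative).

Answer: 12

Derivation:
Cofactor C_00 = 2
Entry delta = 4 - -2 = 6
Det delta = entry_delta * cofactor = 6 * 2 = 12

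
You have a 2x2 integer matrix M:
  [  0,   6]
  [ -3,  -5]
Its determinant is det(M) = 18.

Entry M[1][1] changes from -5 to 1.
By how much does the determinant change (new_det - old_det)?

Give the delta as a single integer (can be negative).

Answer: 0

Derivation:
Cofactor C_11 = 0
Entry delta = 1 - -5 = 6
Det delta = entry_delta * cofactor = 6 * 0 = 0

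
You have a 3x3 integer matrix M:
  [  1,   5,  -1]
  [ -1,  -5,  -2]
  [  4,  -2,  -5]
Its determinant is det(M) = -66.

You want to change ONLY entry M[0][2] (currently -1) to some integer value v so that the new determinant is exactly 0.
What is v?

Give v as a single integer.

det is linear in entry M[0][2]: det = old_det + (v - -1) * C_02
Cofactor C_02 = 22
Want det = 0: -66 + (v - -1) * 22 = 0
  (v - -1) = 66 / 22 = 3
  v = -1 + (3) = 2

Answer: 2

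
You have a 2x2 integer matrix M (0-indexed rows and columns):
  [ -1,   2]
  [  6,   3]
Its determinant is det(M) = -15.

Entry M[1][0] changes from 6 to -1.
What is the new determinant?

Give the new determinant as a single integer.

Answer: -1

Derivation:
det is linear in row 1: changing M[1][0] by delta changes det by delta * cofactor(1,0).
Cofactor C_10 = (-1)^(1+0) * minor(1,0) = -2
Entry delta = -1 - 6 = -7
Det delta = -7 * -2 = 14
New det = -15 + 14 = -1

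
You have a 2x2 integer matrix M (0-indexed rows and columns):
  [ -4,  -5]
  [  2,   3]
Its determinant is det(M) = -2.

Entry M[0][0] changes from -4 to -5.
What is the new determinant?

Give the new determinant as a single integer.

Answer: -5

Derivation:
det is linear in row 0: changing M[0][0] by delta changes det by delta * cofactor(0,0).
Cofactor C_00 = (-1)^(0+0) * minor(0,0) = 3
Entry delta = -5 - -4 = -1
Det delta = -1 * 3 = -3
New det = -2 + -3 = -5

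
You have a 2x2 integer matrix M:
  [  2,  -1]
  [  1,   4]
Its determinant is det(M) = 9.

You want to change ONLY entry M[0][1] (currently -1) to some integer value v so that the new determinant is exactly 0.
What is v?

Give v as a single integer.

det is linear in entry M[0][1]: det = old_det + (v - -1) * C_01
Cofactor C_01 = -1
Want det = 0: 9 + (v - -1) * -1 = 0
  (v - -1) = -9 / -1 = 9
  v = -1 + (9) = 8

Answer: 8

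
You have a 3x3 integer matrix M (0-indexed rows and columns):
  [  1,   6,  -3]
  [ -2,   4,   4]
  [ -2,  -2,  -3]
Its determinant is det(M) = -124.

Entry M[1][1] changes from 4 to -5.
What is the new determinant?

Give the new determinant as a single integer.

det is linear in row 1: changing M[1][1] by delta changes det by delta * cofactor(1,1).
Cofactor C_11 = (-1)^(1+1) * minor(1,1) = -9
Entry delta = -5 - 4 = -9
Det delta = -9 * -9 = 81
New det = -124 + 81 = -43

Answer: -43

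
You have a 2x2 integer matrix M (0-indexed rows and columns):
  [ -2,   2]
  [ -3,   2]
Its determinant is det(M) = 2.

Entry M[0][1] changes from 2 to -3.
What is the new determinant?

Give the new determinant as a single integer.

Answer: -13

Derivation:
det is linear in row 0: changing M[0][1] by delta changes det by delta * cofactor(0,1).
Cofactor C_01 = (-1)^(0+1) * minor(0,1) = 3
Entry delta = -3 - 2 = -5
Det delta = -5 * 3 = -15
New det = 2 + -15 = -13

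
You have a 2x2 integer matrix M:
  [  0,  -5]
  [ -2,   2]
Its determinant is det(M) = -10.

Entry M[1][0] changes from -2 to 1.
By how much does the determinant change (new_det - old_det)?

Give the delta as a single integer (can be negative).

Answer: 15

Derivation:
Cofactor C_10 = 5
Entry delta = 1 - -2 = 3
Det delta = entry_delta * cofactor = 3 * 5 = 15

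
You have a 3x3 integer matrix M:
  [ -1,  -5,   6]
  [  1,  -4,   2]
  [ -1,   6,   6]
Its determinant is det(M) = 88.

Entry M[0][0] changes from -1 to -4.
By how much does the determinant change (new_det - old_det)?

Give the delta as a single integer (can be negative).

Answer: 108

Derivation:
Cofactor C_00 = -36
Entry delta = -4 - -1 = -3
Det delta = entry_delta * cofactor = -3 * -36 = 108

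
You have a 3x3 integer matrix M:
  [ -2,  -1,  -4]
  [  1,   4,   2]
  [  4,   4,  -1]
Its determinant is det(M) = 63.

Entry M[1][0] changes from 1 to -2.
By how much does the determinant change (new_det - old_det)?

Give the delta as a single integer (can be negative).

Answer: 51

Derivation:
Cofactor C_10 = -17
Entry delta = -2 - 1 = -3
Det delta = entry_delta * cofactor = -3 * -17 = 51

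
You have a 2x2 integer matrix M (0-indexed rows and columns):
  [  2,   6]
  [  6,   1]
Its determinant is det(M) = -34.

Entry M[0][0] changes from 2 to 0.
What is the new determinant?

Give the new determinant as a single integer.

det is linear in row 0: changing M[0][0] by delta changes det by delta * cofactor(0,0).
Cofactor C_00 = (-1)^(0+0) * minor(0,0) = 1
Entry delta = 0 - 2 = -2
Det delta = -2 * 1 = -2
New det = -34 + -2 = -36

Answer: -36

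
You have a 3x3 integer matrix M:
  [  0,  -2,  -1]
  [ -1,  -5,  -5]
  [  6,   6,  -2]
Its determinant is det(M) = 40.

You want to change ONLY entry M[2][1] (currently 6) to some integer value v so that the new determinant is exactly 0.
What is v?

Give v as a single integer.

Answer: -34

Derivation:
det is linear in entry M[2][1]: det = old_det + (v - 6) * C_21
Cofactor C_21 = 1
Want det = 0: 40 + (v - 6) * 1 = 0
  (v - 6) = -40 / 1 = -40
  v = 6 + (-40) = -34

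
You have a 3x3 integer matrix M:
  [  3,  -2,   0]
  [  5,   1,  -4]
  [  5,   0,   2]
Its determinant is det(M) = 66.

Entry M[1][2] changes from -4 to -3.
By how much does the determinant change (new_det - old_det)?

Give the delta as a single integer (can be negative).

Cofactor C_12 = -10
Entry delta = -3 - -4 = 1
Det delta = entry_delta * cofactor = 1 * -10 = -10

Answer: -10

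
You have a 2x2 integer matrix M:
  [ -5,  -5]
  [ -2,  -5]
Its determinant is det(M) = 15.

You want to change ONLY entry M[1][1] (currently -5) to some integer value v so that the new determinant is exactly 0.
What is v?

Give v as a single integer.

Answer: -2

Derivation:
det is linear in entry M[1][1]: det = old_det + (v - -5) * C_11
Cofactor C_11 = -5
Want det = 0: 15 + (v - -5) * -5 = 0
  (v - -5) = -15 / -5 = 3
  v = -5 + (3) = -2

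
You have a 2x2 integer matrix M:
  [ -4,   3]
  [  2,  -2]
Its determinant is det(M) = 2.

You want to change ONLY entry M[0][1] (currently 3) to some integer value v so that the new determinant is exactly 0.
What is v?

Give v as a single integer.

Answer: 4

Derivation:
det is linear in entry M[0][1]: det = old_det + (v - 3) * C_01
Cofactor C_01 = -2
Want det = 0: 2 + (v - 3) * -2 = 0
  (v - 3) = -2 / -2 = 1
  v = 3 + (1) = 4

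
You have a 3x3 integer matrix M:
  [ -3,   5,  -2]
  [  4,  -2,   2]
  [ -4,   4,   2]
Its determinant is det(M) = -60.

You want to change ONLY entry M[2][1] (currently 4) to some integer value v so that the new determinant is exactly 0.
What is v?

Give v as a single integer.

det is linear in entry M[2][1]: det = old_det + (v - 4) * C_21
Cofactor C_21 = -2
Want det = 0: -60 + (v - 4) * -2 = 0
  (v - 4) = 60 / -2 = -30
  v = 4 + (-30) = -26

Answer: -26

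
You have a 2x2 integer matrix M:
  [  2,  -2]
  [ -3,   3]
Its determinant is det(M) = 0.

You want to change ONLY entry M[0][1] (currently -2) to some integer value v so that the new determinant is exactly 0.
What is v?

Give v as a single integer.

det is linear in entry M[0][1]: det = old_det + (v - -2) * C_01
Cofactor C_01 = 3
Want det = 0: 0 + (v - -2) * 3 = 0
  (v - -2) = 0 / 3 = 0
  v = -2 + (0) = -2

Answer: -2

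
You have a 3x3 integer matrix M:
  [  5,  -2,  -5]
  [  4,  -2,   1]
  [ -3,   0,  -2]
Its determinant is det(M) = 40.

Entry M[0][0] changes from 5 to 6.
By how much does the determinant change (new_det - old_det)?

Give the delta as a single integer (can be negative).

Cofactor C_00 = 4
Entry delta = 6 - 5 = 1
Det delta = entry_delta * cofactor = 1 * 4 = 4

Answer: 4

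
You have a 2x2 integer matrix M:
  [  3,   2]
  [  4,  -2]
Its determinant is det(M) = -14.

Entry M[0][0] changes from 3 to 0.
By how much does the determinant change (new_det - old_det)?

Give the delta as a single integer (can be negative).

Cofactor C_00 = -2
Entry delta = 0 - 3 = -3
Det delta = entry_delta * cofactor = -3 * -2 = 6

Answer: 6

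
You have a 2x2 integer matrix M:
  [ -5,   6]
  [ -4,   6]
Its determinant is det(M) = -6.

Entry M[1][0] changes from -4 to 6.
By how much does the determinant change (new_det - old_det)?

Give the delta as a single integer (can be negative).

Answer: -60

Derivation:
Cofactor C_10 = -6
Entry delta = 6 - -4 = 10
Det delta = entry_delta * cofactor = 10 * -6 = -60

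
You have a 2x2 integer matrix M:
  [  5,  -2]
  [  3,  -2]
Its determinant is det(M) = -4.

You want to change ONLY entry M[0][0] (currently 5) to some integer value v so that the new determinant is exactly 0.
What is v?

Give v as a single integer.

Answer: 3

Derivation:
det is linear in entry M[0][0]: det = old_det + (v - 5) * C_00
Cofactor C_00 = -2
Want det = 0: -4 + (v - 5) * -2 = 0
  (v - 5) = 4 / -2 = -2
  v = 5 + (-2) = 3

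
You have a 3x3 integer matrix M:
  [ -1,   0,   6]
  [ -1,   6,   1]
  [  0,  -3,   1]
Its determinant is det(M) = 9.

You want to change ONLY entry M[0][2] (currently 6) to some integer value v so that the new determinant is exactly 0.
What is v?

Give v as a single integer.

Answer: 3

Derivation:
det is linear in entry M[0][2]: det = old_det + (v - 6) * C_02
Cofactor C_02 = 3
Want det = 0: 9 + (v - 6) * 3 = 0
  (v - 6) = -9 / 3 = -3
  v = 6 + (-3) = 3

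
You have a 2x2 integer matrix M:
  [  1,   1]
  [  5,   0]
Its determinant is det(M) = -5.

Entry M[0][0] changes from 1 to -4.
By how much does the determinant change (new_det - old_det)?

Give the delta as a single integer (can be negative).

Answer: 0

Derivation:
Cofactor C_00 = 0
Entry delta = -4 - 1 = -5
Det delta = entry_delta * cofactor = -5 * 0 = 0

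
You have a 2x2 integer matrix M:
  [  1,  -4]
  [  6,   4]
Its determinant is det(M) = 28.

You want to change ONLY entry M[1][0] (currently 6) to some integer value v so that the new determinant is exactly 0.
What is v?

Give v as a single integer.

Answer: -1

Derivation:
det is linear in entry M[1][0]: det = old_det + (v - 6) * C_10
Cofactor C_10 = 4
Want det = 0: 28 + (v - 6) * 4 = 0
  (v - 6) = -28 / 4 = -7
  v = 6 + (-7) = -1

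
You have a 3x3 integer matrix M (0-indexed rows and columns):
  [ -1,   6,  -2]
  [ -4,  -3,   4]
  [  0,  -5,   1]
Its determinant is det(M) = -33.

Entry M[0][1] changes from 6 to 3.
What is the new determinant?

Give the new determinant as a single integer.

Answer: -45

Derivation:
det is linear in row 0: changing M[0][1] by delta changes det by delta * cofactor(0,1).
Cofactor C_01 = (-1)^(0+1) * minor(0,1) = 4
Entry delta = 3 - 6 = -3
Det delta = -3 * 4 = -12
New det = -33 + -12 = -45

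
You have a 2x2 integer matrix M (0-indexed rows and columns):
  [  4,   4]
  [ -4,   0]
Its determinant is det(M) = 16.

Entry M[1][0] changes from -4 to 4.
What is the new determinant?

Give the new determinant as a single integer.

Answer: -16

Derivation:
det is linear in row 1: changing M[1][0] by delta changes det by delta * cofactor(1,0).
Cofactor C_10 = (-1)^(1+0) * minor(1,0) = -4
Entry delta = 4 - -4 = 8
Det delta = 8 * -4 = -32
New det = 16 + -32 = -16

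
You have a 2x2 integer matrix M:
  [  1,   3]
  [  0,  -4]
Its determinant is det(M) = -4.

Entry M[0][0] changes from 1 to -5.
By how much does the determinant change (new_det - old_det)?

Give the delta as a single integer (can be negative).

Cofactor C_00 = -4
Entry delta = -5 - 1 = -6
Det delta = entry_delta * cofactor = -6 * -4 = 24

Answer: 24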